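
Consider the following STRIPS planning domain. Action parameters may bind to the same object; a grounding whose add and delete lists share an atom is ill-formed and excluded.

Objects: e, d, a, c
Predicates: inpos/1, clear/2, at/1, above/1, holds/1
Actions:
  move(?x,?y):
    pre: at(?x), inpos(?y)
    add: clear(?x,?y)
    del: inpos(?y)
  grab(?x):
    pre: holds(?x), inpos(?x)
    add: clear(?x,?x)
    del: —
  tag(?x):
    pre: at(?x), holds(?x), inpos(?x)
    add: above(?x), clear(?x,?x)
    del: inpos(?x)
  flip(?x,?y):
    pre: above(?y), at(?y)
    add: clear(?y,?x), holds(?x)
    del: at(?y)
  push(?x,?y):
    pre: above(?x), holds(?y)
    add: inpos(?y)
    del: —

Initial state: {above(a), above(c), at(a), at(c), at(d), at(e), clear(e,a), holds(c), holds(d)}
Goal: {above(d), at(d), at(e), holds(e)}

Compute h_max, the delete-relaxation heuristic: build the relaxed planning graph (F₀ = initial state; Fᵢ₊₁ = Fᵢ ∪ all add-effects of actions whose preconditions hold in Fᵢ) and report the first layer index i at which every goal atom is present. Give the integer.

2

F0 = init (9 atoms)
F1 = F0 ∪ {clear(a,a), clear(a,c), clear(a,d), clear(a,e), clear(c,a), clear(c,c), clear(c,d), clear(c,e), holds(a), holds(e), inpos(c), inpos(d)}  (21 atoms)
F2 = F1 ∪ {above(d), clear(d,c), clear(d,d), clear(e,c), clear(e,d), inpos(a), inpos(e)}  (28 atoms)
goal ⊆ F2  ⇒  h_max = 2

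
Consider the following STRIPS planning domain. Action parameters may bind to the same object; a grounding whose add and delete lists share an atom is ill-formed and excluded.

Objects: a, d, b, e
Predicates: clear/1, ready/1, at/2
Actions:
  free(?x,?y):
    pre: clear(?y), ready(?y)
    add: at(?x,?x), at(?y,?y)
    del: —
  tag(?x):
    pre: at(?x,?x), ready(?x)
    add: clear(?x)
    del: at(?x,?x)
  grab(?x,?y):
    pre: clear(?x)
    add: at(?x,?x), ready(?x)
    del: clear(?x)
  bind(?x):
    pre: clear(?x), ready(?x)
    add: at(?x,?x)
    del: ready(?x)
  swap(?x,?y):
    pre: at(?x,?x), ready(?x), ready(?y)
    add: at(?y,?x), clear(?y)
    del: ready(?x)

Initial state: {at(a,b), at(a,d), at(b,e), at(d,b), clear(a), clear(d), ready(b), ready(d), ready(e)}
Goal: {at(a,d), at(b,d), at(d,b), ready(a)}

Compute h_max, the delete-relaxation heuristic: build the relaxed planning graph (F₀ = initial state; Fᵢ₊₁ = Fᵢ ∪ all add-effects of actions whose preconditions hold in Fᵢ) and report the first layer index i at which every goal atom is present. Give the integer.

F0 = init (9 atoms)
F1 = F0 ∪ {at(a,a), at(b,b), at(d,d), at(e,e), ready(a)}  (14 atoms)
F2 = F1 ∪ {at(a,e), at(b,a), at(b,d), at(d,a), at(d,e), at(e,a), at(e,b), at(e,d), clear(b), clear(e)}  (24 atoms)
goal ⊆ F2  ⇒  h_max = 2

2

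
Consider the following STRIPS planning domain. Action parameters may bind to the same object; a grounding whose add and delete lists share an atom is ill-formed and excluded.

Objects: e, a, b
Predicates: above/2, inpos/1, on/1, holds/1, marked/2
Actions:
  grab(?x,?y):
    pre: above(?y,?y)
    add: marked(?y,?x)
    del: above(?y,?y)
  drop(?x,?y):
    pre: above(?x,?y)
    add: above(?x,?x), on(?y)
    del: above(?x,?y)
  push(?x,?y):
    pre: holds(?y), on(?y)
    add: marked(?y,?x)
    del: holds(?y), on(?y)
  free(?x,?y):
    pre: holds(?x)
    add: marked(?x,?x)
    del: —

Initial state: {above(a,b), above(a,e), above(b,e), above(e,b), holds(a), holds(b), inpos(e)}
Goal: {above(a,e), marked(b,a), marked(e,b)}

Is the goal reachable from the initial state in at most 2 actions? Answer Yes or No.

No

1. drop(e,b)  →  {above(a,b), above(a,e), above(b,e), above(e,e), holds(a), holds(b), inpos(e), on(b)}
2. grab(b,e)  →  {above(a,b), above(a,e), above(b,e), holds(a), holds(b), inpos(e), marked(e,b), on(b)}
3. push(a,b)  →  {above(a,b), above(a,e), above(b,e), holds(a), inpos(e), marked(b,a), marked(e,b)}
optimal plan length = 3; 3 > 2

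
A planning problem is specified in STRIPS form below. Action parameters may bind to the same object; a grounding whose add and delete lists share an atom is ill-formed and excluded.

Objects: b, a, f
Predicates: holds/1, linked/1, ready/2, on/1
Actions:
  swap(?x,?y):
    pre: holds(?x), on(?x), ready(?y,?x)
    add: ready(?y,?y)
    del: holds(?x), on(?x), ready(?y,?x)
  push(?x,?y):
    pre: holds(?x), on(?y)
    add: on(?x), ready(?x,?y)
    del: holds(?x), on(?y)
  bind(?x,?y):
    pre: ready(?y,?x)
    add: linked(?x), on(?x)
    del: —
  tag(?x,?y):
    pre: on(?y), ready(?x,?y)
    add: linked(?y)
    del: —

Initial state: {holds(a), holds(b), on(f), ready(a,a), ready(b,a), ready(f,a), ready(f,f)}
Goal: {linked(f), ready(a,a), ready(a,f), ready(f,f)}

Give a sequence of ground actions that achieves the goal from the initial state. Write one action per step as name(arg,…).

push(a,f); bind(f,a)

1. push(a,f)  →  {holds(b), on(a), ready(a,a), ready(a,f), ready(b,a), ready(f,a), ready(f,f)}
2. bind(f,a)  →  {holds(b), linked(f), on(a), on(f), ready(a,a), ready(a,f), ready(b,a), ready(f,a), ready(f,f)}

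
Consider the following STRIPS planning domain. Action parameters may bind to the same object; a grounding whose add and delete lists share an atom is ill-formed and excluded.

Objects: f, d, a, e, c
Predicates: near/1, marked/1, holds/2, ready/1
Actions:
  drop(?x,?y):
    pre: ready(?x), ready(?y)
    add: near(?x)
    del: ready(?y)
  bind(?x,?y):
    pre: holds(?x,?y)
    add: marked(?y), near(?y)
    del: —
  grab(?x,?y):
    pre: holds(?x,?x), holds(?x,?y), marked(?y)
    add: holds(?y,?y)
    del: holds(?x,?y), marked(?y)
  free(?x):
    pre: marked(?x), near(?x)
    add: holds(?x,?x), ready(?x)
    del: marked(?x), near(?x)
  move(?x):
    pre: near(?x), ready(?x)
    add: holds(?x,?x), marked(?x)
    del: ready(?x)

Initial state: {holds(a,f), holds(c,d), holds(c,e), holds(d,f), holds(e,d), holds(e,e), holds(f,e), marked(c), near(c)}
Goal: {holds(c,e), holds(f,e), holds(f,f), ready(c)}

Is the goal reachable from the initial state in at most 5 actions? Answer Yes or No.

1. bind(d,f)  →  {holds(a,f), holds(c,d), holds(c,e), holds(d,f), holds(e,d), holds(e,e), holds(f,e), marked(c), marked(f), near(c), near(f)}
2. free(f)  →  {holds(a,f), holds(c,d), holds(c,e), holds(d,f), holds(e,d), holds(e,e), holds(f,e), holds(f,f), marked(c), near(c), ready(f)}
3. free(c)  →  {holds(a,f), holds(c,c), holds(c,d), holds(c,e), holds(d,f), holds(e,d), holds(e,e), holds(f,e), holds(f,f), ready(c), ready(f)}
optimal plan length = 3; 3 ≤ 5

Yes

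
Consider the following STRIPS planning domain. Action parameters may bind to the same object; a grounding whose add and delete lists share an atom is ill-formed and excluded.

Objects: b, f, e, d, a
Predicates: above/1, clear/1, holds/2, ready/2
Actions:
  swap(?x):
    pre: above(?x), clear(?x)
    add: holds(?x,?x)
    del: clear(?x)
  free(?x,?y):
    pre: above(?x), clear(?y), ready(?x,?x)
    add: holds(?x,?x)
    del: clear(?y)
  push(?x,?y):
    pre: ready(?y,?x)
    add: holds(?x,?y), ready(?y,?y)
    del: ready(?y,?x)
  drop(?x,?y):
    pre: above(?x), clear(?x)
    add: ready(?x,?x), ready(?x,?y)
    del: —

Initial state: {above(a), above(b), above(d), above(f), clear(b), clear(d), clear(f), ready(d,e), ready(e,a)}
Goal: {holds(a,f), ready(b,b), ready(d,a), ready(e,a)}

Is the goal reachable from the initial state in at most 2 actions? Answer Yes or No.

1. drop(b,b)  →  {above(a), above(b), above(d), above(f), clear(b), clear(d), clear(f), ready(b,b), ready(d,e), ready(e,a)}
2. drop(f,a)  →  {above(a), above(b), above(d), above(f), clear(b), clear(d), clear(f), ready(b,b), ready(d,e), ready(e,a), ready(f,a), ready(f,f)}
3. push(a,f)  →  {above(a), above(b), above(d), above(f), clear(b), clear(d), clear(f), holds(a,f), ready(b,b), ready(d,e), ready(e,a), ready(f,f)}
4. drop(d,a)  →  {above(a), above(b), above(d), above(f), clear(b), clear(d), clear(f), holds(a,f), ready(b,b), ready(d,a), ready(d,d), ready(d,e), ready(e,a), ready(f,f)}
optimal plan length = 4; 4 > 2

No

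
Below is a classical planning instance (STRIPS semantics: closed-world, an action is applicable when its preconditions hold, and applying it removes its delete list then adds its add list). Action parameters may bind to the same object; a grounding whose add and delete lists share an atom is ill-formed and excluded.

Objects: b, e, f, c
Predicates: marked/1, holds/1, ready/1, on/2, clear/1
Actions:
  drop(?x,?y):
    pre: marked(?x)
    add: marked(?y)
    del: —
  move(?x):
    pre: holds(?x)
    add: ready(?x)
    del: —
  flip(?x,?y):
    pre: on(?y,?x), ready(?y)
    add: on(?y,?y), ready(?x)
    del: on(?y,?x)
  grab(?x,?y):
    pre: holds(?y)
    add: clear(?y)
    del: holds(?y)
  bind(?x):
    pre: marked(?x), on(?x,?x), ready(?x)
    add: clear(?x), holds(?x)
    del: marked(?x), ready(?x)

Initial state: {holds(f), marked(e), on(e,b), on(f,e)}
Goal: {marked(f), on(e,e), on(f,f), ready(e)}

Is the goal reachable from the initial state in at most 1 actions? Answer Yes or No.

No

1. drop(e,f)  →  {holds(f), marked(e), marked(f), on(e,b), on(f,e)}
2. move(f)  →  {holds(f), marked(e), marked(f), on(e,b), on(f,e), ready(f)}
3. flip(e,f)  →  {holds(f), marked(e), marked(f), on(e,b), on(f,f), ready(e), ready(f)}
4. flip(b,e)  →  {holds(f), marked(e), marked(f), on(e,e), on(f,f), ready(b), ready(e), ready(f)}
optimal plan length = 4; 4 > 1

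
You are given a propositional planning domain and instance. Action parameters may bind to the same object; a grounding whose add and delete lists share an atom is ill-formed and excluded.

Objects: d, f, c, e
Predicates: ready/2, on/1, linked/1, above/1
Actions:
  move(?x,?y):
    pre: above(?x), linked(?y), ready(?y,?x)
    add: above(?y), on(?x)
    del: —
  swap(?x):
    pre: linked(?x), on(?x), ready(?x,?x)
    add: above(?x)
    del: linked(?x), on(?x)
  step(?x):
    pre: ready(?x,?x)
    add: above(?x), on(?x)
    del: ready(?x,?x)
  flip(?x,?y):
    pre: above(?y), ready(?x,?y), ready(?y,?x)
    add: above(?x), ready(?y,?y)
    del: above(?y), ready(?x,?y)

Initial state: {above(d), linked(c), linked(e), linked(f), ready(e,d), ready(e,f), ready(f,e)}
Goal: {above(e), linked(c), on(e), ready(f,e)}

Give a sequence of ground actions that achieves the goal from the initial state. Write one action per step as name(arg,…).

1. move(d,e)  →  {above(d), above(e), linked(c), linked(e), linked(f), on(d), ready(e,d), ready(e,f), ready(f,e)}
2. move(e,f)  →  {above(d), above(e), above(f), linked(c), linked(e), linked(f), on(d), on(e), ready(e,d), ready(e,f), ready(f,e)}

move(d,e); move(e,f)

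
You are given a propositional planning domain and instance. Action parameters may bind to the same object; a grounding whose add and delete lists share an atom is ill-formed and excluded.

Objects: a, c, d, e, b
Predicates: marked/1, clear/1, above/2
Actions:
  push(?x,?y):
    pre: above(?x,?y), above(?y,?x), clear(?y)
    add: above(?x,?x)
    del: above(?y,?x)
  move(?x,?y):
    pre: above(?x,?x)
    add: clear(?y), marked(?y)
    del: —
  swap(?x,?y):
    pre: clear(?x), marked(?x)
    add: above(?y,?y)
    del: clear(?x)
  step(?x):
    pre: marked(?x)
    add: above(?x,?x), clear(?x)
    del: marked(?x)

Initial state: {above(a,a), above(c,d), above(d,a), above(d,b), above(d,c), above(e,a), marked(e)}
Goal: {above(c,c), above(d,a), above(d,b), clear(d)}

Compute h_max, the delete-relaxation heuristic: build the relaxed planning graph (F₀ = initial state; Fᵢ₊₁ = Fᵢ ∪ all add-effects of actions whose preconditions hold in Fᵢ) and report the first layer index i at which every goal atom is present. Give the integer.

2

F0 = init (7 atoms)
F1 = F0 ∪ {above(e,e), clear(a), clear(b), clear(c), clear(d), clear(e), marked(a), marked(b), marked(c), marked(d)}  (17 atoms)
F2 = F1 ∪ {above(b,b), above(c,c), above(d,d)}  (20 atoms)
goal ⊆ F2  ⇒  h_max = 2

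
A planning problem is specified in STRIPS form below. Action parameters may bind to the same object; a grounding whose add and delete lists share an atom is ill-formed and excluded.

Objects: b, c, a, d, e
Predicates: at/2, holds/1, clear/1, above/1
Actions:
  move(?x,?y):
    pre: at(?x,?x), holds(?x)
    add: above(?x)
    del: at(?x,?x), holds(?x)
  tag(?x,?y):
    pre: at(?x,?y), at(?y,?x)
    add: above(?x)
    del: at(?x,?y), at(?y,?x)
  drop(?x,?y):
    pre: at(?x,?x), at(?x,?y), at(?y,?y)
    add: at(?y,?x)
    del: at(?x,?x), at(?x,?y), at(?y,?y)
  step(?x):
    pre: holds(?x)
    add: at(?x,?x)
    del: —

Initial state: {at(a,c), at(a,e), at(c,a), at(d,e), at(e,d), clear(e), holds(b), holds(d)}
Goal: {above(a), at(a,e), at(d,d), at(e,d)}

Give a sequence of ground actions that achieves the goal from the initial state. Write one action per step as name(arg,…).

tag(a,c); step(d)

1. tag(a,c)  →  {above(a), at(a,e), at(d,e), at(e,d), clear(e), holds(b), holds(d)}
2. step(d)  →  {above(a), at(a,e), at(d,d), at(d,e), at(e,d), clear(e), holds(b), holds(d)}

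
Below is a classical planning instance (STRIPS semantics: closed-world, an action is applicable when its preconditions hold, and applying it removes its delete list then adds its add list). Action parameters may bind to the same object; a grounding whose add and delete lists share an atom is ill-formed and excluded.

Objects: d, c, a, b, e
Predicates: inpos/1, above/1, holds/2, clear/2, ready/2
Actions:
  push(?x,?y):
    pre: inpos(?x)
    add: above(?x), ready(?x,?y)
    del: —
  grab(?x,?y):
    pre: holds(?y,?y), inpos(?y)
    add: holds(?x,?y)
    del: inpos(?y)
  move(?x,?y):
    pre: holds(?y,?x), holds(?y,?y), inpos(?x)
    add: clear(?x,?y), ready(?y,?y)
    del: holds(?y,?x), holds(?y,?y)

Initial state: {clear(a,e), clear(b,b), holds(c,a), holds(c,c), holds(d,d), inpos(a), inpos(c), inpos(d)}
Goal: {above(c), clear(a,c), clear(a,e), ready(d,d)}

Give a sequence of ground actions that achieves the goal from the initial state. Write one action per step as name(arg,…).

push(d,d); push(c,d); move(a,c)

1. push(d,d)  →  {above(d), clear(a,e), clear(b,b), holds(c,a), holds(c,c), holds(d,d), inpos(a), inpos(c), inpos(d), ready(d,d)}
2. push(c,d)  →  {above(c), above(d), clear(a,e), clear(b,b), holds(c,a), holds(c,c), holds(d,d), inpos(a), inpos(c), inpos(d), ready(c,d), ready(d,d)}
3. move(a,c)  →  {above(c), above(d), clear(a,c), clear(a,e), clear(b,b), holds(d,d), inpos(a), inpos(c), inpos(d), ready(c,c), ready(c,d), ready(d,d)}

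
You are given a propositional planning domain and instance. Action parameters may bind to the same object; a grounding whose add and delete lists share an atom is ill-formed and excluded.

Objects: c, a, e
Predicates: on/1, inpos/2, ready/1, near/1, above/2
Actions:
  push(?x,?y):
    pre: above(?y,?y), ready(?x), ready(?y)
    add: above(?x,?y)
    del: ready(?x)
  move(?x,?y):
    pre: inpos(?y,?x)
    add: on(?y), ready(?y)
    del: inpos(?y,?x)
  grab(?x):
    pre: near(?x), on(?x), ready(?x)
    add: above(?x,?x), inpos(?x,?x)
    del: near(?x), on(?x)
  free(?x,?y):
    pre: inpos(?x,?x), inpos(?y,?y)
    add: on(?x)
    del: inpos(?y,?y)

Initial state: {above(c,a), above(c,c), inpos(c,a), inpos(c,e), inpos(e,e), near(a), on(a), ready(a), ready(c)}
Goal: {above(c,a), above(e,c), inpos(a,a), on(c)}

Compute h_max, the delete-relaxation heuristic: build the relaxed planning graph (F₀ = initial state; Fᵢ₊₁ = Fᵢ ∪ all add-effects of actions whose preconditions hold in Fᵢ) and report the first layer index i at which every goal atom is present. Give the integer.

2

F0 = init (9 atoms)
F1 = F0 ∪ {above(a,a), above(a,c), inpos(a,a), on(c), on(e), ready(e)}  (15 atoms)
F2 = F1 ∪ {above(e,a), above(e,c)}  (17 atoms)
goal ⊆ F2  ⇒  h_max = 2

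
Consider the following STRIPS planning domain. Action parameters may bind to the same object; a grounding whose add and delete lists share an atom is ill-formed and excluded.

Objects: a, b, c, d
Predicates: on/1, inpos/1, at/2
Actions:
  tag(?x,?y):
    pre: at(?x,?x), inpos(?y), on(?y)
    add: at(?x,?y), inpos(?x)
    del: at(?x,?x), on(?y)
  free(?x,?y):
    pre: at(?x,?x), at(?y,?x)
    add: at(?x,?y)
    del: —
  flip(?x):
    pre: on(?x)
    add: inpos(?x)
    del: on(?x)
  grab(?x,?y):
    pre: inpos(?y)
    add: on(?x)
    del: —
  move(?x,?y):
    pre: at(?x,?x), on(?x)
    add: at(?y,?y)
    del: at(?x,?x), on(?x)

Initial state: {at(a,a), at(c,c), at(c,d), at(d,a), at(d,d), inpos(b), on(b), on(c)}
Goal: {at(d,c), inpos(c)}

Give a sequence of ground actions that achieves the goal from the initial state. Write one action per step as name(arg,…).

tag(c,b); tag(d,c)

1. tag(c,b)  →  {at(a,a), at(c,b), at(c,d), at(d,a), at(d,d), inpos(b), inpos(c), on(c)}
2. tag(d,c)  →  {at(a,a), at(c,b), at(c,d), at(d,a), at(d,c), inpos(b), inpos(c), inpos(d)}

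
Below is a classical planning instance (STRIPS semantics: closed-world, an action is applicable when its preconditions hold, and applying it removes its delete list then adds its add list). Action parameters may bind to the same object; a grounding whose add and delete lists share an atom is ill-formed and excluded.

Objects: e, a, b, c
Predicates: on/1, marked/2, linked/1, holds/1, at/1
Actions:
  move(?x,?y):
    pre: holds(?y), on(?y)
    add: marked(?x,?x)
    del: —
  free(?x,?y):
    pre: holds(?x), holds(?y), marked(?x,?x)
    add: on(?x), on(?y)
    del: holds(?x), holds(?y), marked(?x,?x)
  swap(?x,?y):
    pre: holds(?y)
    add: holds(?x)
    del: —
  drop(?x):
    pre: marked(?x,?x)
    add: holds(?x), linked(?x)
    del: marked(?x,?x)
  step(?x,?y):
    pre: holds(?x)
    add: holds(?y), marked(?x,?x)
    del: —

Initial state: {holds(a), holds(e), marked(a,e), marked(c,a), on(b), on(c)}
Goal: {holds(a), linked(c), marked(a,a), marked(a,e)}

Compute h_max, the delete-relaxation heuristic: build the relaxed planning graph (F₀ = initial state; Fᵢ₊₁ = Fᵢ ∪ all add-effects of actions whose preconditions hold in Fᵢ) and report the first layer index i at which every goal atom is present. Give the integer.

3

F0 = init (6 atoms)
F1 = F0 ∪ {holds(b), holds(c), marked(a,a), marked(e,e)}  (10 atoms)
F2 = F1 ∪ {linked(a), linked(e), marked(b,b), marked(c,c), on(a), on(e)}  (16 atoms)
F3 = F2 ∪ {linked(b), linked(c)}  (18 atoms)
goal ⊆ F3  ⇒  h_max = 3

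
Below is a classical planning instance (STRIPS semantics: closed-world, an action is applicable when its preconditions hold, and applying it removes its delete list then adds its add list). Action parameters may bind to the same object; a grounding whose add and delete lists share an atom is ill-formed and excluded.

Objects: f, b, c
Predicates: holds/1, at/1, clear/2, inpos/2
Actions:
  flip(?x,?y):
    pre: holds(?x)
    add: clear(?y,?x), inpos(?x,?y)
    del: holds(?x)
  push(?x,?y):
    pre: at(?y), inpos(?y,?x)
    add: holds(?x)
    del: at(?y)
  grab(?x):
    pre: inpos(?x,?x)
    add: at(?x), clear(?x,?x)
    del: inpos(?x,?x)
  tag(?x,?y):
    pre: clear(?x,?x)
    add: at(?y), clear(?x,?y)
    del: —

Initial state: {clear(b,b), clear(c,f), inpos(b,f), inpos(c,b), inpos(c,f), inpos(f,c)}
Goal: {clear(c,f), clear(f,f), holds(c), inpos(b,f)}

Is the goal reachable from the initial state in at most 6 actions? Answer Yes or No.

Yes

1. tag(b,f)  →  {at(f), clear(b,b), clear(b,f), clear(c,f), inpos(b,f), inpos(c,b), inpos(c,f), inpos(f,c)}
2. push(c,f)  →  {clear(b,b), clear(b,f), clear(c,f), holds(c), inpos(b,f), inpos(c,b), inpos(c,f), inpos(f,c)}
3. tag(b,b)  →  {at(b), clear(b,b), clear(b,f), clear(c,f), holds(c), inpos(b,f), inpos(c,b), inpos(c,f), inpos(f,c)}
4. push(f,b)  →  {clear(b,b), clear(b,f), clear(c,f), holds(c), holds(f), inpos(b,f), inpos(c,b), inpos(c,f), inpos(f,c)}
5. flip(f,f)  →  {clear(b,b), clear(b,f), clear(c,f), clear(f,f), holds(c), inpos(b,f), inpos(c,b), inpos(c,f), inpos(f,c), inpos(f,f)}
optimal plan length = 5; 5 ≤ 6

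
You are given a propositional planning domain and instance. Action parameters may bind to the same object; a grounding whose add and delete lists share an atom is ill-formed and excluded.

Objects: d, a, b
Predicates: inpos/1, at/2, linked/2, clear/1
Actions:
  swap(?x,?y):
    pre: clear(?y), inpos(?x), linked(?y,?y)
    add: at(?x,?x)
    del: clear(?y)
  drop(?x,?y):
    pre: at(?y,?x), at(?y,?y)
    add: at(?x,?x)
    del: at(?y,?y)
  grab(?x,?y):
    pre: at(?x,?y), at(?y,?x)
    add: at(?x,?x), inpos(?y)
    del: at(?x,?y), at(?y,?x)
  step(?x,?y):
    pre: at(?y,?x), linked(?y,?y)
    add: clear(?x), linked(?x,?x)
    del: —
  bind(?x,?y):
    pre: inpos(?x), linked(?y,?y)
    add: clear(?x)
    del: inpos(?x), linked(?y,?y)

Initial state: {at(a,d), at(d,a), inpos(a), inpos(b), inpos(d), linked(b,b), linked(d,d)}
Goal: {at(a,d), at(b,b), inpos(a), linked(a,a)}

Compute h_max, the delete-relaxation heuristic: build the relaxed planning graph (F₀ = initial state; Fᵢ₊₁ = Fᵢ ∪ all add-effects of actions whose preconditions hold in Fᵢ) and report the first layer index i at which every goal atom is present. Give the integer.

2

F0 = init (7 atoms)
F1 = F0 ∪ {at(a,a), at(d,d), clear(a), clear(b), clear(d), linked(a,a)}  (13 atoms)
F2 = F1 ∪ {at(b,b)}  (14 atoms)
goal ⊆ F2  ⇒  h_max = 2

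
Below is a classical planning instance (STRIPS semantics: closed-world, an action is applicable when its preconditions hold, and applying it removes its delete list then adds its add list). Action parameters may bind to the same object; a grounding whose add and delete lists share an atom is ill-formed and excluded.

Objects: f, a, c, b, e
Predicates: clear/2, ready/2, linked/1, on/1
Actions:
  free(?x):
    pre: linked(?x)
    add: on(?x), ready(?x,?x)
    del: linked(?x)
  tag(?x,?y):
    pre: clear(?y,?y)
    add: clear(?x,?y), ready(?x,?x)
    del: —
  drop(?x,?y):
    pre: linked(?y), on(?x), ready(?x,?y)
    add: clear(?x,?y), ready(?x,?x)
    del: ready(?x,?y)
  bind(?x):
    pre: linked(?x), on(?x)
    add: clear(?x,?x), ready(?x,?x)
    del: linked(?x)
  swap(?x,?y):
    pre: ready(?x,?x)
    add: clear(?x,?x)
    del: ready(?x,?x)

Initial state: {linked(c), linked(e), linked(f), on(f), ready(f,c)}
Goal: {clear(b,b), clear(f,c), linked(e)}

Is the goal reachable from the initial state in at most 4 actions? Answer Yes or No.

1. drop(f,c)  →  {clear(f,c), linked(c), linked(e), linked(f), on(f), ready(f,f)}
2. bind(f)  →  {clear(f,c), clear(f,f), linked(c), linked(e), on(f), ready(f,f)}
3. tag(b,f)  →  {clear(b,f), clear(f,c), clear(f,f), linked(c), linked(e), on(f), ready(b,b), ready(f,f)}
4. swap(b,f)  →  {clear(b,b), clear(b,f), clear(f,c), clear(f,f), linked(c), linked(e), on(f), ready(f,f)}
optimal plan length = 4; 4 ≤ 4

Yes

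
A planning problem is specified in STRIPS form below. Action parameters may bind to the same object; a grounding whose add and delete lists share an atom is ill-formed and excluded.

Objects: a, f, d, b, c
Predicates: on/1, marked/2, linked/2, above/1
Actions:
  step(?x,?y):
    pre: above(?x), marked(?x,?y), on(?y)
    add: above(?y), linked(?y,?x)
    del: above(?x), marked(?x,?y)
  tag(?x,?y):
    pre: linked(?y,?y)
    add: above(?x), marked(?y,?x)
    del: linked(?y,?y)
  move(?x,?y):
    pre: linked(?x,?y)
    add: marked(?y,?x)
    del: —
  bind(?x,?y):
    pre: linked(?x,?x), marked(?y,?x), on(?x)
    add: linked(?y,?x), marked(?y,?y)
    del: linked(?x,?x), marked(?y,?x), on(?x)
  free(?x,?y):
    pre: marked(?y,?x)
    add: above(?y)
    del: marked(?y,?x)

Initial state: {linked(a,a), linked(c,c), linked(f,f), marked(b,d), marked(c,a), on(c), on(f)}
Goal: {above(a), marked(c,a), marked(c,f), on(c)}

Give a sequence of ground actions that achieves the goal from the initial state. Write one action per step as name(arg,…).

tag(a,a); tag(f,c)

1. tag(a,a)  →  {above(a), linked(c,c), linked(f,f), marked(a,a), marked(b,d), marked(c,a), on(c), on(f)}
2. tag(f,c)  →  {above(a), above(f), linked(f,f), marked(a,a), marked(b,d), marked(c,a), marked(c,f), on(c), on(f)}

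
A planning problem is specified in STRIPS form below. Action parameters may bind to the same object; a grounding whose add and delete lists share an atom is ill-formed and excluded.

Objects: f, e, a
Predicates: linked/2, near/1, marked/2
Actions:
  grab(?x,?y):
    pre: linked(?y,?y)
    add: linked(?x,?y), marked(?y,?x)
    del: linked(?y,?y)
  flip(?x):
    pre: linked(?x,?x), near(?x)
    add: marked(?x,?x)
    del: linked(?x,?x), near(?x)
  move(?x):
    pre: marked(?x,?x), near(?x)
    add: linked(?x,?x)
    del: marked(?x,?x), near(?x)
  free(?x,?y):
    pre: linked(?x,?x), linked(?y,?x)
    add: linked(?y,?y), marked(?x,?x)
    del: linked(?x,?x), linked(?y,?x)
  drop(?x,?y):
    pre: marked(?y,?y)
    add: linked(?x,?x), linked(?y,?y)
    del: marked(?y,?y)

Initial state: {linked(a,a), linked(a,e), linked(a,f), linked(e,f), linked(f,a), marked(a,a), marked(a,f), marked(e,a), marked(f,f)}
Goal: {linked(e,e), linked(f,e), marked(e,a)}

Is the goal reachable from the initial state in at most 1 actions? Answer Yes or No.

No

1. drop(e,f)  →  {linked(a,a), linked(a,e), linked(a,f), linked(e,e), linked(e,f), linked(f,a), linked(f,f), marked(a,a), marked(a,f), marked(e,a)}
2. grab(f,e)  →  {linked(a,a), linked(a,e), linked(a,f), linked(e,f), linked(f,a), linked(f,e), linked(f,f), marked(a,a), marked(a,f), marked(e,a), marked(e,f)}
3. free(f,e)  →  {linked(a,a), linked(a,e), linked(a,f), linked(e,e), linked(f,a), linked(f,e), marked(a,a), marked(a,f), marked(e,a), marked(e,f), marked(f,f)}
optimal plan length = 3; 3 > 1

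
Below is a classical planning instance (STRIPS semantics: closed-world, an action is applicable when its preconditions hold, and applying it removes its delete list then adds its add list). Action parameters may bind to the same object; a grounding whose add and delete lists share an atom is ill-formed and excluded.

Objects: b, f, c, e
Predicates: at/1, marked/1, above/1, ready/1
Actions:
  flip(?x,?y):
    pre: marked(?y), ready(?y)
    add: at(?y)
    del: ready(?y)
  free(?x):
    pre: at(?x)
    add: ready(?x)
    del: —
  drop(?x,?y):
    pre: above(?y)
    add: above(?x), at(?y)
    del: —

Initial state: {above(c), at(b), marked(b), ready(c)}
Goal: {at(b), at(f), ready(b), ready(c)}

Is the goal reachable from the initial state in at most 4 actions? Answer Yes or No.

1. free(b)  →  {above(c), at(b), marked(b), ready(b), ready(c)}
2. drop(f,c)  →  {above(c), above(f), at(b), at(c), marked(b), ready(b), ready(c)}
3. drop(b,f)  →  {above(b), above(c), above(f), at(b), at(c), at(f), marked(b), ready(b), ready(c)}
optimal plan length = 3; 3 ≤ 4

Yes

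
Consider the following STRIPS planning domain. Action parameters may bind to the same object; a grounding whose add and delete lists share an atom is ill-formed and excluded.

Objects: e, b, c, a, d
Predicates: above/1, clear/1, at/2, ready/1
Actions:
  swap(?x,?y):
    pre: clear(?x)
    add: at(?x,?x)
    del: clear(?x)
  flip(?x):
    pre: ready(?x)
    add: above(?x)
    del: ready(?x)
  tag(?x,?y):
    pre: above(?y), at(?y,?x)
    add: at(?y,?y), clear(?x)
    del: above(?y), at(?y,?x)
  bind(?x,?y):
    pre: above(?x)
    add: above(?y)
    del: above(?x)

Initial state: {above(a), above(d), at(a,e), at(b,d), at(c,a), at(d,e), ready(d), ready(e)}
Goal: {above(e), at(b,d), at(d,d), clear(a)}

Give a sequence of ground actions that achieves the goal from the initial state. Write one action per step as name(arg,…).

1. flip(e)  →  {above(a), above(d), above(e), at(a,e), at(b,d), at(c,a), at(d,e), ready(d)}
2. tag(e,d)  →  {above(a), above(e), at(a,e), at(b,d), at(c,a), at(d,d), clear(e), ready(d)}
3. bind(a,c)  →  {above(c), above(e), at(a,e), at(b,d), at(c,a), at(d,d), clear(e), ready(d)}
4. tag(a,c)  →  {above(e), at(a,e), at(b,d), at(c,c), at(d,d), clear(a), clear(e), ready(d)}

flip(e); tag(e,d); bind(a,c); tag(a,c)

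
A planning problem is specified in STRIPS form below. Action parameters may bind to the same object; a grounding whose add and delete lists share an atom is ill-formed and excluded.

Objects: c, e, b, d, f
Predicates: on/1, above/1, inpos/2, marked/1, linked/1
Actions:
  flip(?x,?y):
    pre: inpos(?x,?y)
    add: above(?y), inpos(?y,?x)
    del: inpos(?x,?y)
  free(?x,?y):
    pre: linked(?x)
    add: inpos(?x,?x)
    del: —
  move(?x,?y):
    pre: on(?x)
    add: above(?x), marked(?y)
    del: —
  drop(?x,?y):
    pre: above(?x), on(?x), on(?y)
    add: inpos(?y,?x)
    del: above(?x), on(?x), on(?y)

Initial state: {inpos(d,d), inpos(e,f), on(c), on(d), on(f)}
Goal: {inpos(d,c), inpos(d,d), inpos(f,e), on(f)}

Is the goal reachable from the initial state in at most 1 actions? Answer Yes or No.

1. flip(e,f)  →  {above(f), inpos(d,d), inpos(f,e), on(c), on(d), on(f)}
2. move(c,c)  →  {above(c), above(f), inpos(d,d), inpos(f,e), marked(c), on(c), on(d), on(f)}
3. drop(c,d)  →  {above(f), inpos(d,c), inpos(d,d), inpos(f,e), marked(c), on(f)}
optimal plan length = 3; 3 > 1

No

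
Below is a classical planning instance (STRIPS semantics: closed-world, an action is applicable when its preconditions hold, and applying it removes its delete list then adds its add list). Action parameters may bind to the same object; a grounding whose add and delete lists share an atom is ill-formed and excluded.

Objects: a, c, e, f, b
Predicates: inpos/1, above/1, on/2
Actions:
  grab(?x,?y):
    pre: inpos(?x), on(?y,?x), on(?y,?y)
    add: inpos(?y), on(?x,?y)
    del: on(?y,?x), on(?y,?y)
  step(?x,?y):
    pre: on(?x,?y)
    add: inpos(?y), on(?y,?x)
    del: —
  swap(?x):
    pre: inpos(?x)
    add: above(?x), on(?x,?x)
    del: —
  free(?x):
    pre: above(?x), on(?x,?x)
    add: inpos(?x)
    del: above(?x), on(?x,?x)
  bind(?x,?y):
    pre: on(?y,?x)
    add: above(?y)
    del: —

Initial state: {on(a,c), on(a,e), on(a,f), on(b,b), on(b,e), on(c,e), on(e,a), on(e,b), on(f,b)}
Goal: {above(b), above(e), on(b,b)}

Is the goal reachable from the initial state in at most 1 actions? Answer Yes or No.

1. bind(a,e)  →  {above(e), on(a,c), on(a,e), on(a,f), on(b,b), on(b,e), on(c,e), on(e,a), on(e,b), on(f,b)}
2. bind(e,b)  →  {above(b), above(e), on(a,c), on(a,e), on(a,f), on(b,b), on(b,e), on(c,e), on(e,a), on(e,b), on(f,b)}
optimal plan length = 2; 2 > 1

No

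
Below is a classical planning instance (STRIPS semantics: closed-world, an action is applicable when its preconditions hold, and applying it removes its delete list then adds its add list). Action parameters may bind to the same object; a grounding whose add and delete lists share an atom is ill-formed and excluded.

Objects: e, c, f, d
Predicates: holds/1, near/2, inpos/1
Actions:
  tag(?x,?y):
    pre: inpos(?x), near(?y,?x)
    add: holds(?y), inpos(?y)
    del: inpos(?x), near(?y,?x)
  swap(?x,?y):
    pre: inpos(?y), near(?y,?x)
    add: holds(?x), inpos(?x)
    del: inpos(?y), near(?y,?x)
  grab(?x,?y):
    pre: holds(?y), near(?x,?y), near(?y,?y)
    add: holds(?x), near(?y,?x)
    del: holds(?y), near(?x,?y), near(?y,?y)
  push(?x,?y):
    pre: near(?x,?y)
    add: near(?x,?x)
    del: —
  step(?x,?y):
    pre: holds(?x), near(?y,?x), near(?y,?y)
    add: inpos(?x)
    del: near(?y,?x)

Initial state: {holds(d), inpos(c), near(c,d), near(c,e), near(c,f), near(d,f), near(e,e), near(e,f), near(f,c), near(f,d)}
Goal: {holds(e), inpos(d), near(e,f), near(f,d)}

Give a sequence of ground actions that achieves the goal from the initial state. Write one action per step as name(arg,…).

swap(e,c); push(c,f); step(d,c)

1. swap(e,c)  →  {holds(d), holds(e), inpos(e), near(c,d), near(c,f), near(d,f), near(e,e), near(e,f), near(f,c), near(f,d)}
2. push(c,f)  →  {holds(d), holds(e), inpos(e), near(c,c), near(c,d), near(c,f), near(d,f), near(e,e), near(e,f), near(f,c), near(f,d)}
3. step(d,c)  →  {holds(d), holds(e), inpos(d), inpos(e), near(c,c), near(c,f), near(d,f), near(e,e), near(e,f), near(f,c), near(f,d)}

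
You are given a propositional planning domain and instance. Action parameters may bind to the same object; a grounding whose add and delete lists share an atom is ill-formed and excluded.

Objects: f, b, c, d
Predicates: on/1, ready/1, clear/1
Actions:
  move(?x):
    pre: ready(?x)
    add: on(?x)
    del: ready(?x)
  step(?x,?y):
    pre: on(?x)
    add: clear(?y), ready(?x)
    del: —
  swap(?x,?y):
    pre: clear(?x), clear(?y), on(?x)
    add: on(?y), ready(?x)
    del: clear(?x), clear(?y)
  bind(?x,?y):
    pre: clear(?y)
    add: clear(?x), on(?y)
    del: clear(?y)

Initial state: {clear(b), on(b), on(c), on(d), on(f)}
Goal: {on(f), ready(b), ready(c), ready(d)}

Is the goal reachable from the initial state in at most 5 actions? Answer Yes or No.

1. step(b,f)  →  {clear(b), clear(f), on(b), on(c), on(d), on(f), ready(b)}
2. step(c,f)  →  {clear(b), clear(f), on(b), on(c), on(d), on(f), ready(b), ready(c)}
3. step(d,f)  →  {clear(b), clear(f), on(b), on(c), on(d), on(f), ready(b), ready(c), ready(d)}
optimal plan length = 3; 3 ≤ 5

Yes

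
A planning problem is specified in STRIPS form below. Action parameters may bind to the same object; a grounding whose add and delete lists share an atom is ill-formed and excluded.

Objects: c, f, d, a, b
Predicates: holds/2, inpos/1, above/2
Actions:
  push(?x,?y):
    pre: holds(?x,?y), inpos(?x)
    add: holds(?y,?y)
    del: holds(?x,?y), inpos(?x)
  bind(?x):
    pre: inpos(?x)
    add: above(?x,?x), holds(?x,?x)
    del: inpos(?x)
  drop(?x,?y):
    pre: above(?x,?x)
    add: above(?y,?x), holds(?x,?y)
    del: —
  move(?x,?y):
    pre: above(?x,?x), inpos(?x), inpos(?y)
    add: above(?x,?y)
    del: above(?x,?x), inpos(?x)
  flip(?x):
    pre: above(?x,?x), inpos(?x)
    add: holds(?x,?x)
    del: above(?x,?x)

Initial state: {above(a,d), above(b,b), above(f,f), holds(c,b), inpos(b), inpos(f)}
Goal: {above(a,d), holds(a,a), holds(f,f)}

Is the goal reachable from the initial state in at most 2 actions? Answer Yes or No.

1. bind(f)  →  {above(a,d), above(b,b), above(f,f), holds(c,b), holds(f,f), inpos(b)}
2. drop(b,a)  →  {above(a,b), above(a,d), above(b,b), above(f,f), holds(b,a), holds(c,b), holds(f,f), inpos(b)}
3. push(b,a)  →  {above(a,b), above(a,d), above(b,b), above(f,f), holds(a,a), holds(c,b), holds(f,f)}
optimal plan length = 3; 3 > 2

No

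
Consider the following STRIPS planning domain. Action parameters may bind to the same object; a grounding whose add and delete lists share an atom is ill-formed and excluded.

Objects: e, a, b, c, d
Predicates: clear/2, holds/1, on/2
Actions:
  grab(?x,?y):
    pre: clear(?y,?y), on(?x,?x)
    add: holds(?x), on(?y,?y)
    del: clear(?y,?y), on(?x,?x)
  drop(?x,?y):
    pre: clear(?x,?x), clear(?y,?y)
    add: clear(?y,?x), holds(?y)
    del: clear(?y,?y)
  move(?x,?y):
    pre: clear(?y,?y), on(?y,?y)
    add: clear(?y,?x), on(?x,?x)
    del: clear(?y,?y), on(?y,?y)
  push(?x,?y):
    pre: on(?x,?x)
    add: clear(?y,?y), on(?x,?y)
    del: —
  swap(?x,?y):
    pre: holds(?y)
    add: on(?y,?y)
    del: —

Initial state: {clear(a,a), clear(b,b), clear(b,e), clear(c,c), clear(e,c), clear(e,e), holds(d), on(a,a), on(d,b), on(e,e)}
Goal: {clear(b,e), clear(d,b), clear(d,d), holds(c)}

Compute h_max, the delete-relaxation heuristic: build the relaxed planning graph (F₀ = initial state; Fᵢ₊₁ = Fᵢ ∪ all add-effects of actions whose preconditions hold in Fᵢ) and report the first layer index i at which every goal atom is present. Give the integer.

2

F0 = init (10 atoms)
F1 = F0 ∪ {clear(a,b), clear(a,c), clear(a,d), clear(a,e), clear(b,a), clear(b,c), clear(c,a), clear(c,b), clear(c,e), clear(d,d), clear(e,a), clear(e,b), clear(e,d), holds(a), holds(b), holds(c), holds(e), on(a,b), on(a,c), on(a,d), on(a,e), on(b,b), on(c,c), on(d,d), on(e,a), on(e,b), on(e,c), on(e,d)}  (38 atoms)
F2 = F1 ∪ {clear(b,d), clear(c,d), clear(d,a), clear(d,b), clear(d,c), clear(d,e), on(b,a), on(b,c), on(b,d), on(b,e), on(c,a), on(c,b), on(c,d), on(c,e), on(d,a), on(d,c), on(d,e)}  (55 atoms)
goal ⊆ F2  ⇒  h_max = 2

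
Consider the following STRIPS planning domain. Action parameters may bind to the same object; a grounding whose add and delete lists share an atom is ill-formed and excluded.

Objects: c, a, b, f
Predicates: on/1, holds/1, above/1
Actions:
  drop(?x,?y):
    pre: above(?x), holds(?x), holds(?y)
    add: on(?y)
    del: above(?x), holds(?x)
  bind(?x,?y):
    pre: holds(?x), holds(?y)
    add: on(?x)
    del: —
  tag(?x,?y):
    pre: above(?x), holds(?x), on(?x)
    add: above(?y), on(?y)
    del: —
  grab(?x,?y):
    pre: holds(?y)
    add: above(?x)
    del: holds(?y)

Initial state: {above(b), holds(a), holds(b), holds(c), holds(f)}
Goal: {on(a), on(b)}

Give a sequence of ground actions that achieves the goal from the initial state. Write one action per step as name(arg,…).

1. drop(b,b)  →  {holds(a), holds(c), holds(f), on(b)}
2. bind(a,c)  →  {holds(a), holds(c), holds(f), on(a), on(b)}

drop(b,b); bind(a,c)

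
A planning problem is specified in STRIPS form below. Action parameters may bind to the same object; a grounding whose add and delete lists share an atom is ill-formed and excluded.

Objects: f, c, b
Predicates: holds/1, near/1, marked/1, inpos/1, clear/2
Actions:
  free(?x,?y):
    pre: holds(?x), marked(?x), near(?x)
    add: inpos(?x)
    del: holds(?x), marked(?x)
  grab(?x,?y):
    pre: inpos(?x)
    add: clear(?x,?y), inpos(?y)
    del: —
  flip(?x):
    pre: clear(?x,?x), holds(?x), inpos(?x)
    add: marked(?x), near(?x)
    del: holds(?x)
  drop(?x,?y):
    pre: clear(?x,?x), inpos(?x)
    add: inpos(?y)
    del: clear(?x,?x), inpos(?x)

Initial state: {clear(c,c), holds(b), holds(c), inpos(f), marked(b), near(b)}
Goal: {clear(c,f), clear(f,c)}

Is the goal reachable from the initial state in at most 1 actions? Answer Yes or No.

1. grab(f,c)  →  {clear(c,c), clear(f,c), holds(b), holds(c), inpos(c), inpos(f), marked(b), near(b)}
2. grab(c,f)  →  {clear(c,c), clear(c,f), clear(f,c), holds(b), holds(c), inpos(c), inpos(f), marked(b), near(b)}
optimal plan length = 2; 2 > 1

No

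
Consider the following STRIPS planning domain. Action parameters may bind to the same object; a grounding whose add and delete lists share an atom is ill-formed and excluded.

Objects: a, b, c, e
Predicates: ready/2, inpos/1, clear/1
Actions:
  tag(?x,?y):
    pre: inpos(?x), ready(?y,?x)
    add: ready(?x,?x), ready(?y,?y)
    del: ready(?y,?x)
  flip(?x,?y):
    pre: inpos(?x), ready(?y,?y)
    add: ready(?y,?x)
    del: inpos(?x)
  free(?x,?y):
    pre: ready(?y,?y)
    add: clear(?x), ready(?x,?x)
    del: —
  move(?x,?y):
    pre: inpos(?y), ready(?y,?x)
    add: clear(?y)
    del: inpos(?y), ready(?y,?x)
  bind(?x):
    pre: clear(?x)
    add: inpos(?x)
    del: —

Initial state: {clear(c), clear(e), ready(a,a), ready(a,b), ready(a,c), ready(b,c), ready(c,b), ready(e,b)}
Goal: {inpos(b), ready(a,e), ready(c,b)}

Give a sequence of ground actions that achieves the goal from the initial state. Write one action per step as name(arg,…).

free(b,a); bind(b); bind(e); flip(e,a)

1. free(b,a)  →  {clear(b), clear(c), clear(e), ready(a,a), ready(a,b), ready(a,c), ready(b,b), ready(b,c), ready(c,b), ready(e,b)}
2. bind(b)  →  {clear(b), clear(c), clear(e), inpos(b), ready(a,a), ready(a,b), ready(a,c), ready(b,b), ready(b,c), ready(c,b), ready(e,b)}
3. bind(e)  →  {clear(b), clear(c), clear(e), inpos(b), inpos(e), ready(a,a), ready(a,b), ready(a,c), ready(b,b), ready(b,c), ready(c,b), ready(e,b)}
4. flip(e,a)  →  {clear(b), clear(c), clear(e), inpos(b), ready(a,a), ready(a,b), ready(a,c), ready(a,e), ready(b,b), ready(b,c), ready(c,b), ready(e,b)}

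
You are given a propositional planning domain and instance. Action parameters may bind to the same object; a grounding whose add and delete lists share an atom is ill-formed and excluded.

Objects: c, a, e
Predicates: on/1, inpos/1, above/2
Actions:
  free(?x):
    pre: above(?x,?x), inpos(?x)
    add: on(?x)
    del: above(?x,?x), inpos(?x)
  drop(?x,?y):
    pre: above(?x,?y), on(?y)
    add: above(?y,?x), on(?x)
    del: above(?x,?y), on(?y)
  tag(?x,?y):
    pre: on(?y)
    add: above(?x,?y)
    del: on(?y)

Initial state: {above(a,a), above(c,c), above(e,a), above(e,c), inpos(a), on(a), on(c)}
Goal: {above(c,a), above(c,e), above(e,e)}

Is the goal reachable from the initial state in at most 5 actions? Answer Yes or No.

1. drop(e,c)  →  {above(a,a), above(c,c), above(c,e), above(e,a), inpos(a), on(a), on(e)}
2. tag(c,a)  →  {above(a,a), above(c,a), above(c,c), above(c,e), above(e,a), inpos(a), on(e)}
3. tag(e,e)  →  {above(a,a), above(c,a), above(c,c), above(c,e), above(e,a), above(e,e), inpos(a)}
optimal plan length = 3; 3 ≤ 5

Yes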